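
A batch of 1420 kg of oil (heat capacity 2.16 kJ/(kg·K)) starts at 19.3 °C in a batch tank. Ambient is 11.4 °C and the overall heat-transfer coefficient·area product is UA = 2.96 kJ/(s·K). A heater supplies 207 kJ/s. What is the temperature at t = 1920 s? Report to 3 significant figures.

71.6 °C

Lumped-capacitance energy balance: M c_p dT/dt = UA(T_amb − T) + Q̇.
dT/dt = (T_ss − T)/τ with T_ss = T_amb + Q̇/UA = 11.4 + 207/2.96 = 81.332 °C, τ = M c_p/UA = 1420·2.16/2.96 = 1036.2 s.
T approaches T_ss exponentially: T(t) = T_ss + (T₀ − T_ss) e^(−t/τ).
T(1920) = 81.332 + (-62.032)·0.15678 = 71.607 °C.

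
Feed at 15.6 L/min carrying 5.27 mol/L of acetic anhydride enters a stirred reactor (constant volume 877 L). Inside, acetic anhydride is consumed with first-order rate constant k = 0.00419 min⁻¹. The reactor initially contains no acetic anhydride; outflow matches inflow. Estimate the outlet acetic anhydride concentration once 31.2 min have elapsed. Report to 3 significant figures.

2.12 mol/L

Species balance: V dC/dt = Q C_in − Q C − k V C.
dC/dt = (Q/V) C_in − (Q/V + k) C; effective rate a = Q/V + k = 0.017788 + 0.00419 = 0.021978 min⁻¹.
C_ss = Q C_in/(Q + kV) = 4.2653 mol/L; C(t) = C_ss + (C₀ − C_ss) e^(−a t).
C(31.2) = 4.2653 + (-4.2653)·e^(−0.021978·31.2) = 4.2653 + (-4.2653)·0.50373 = 2.1167 mol/L.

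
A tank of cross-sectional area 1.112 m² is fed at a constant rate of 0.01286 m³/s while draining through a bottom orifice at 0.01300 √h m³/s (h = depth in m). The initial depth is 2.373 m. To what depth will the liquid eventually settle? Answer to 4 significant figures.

0.9786 m

A dh/dt = Q_in − 0.01300 √h. Steady state requires inflow = outflow:
Q_in = 0.01300 √h_ss ⇒ √h_ss = 0.01286/0.01300 = 0.989231.
h_ss = 0.989231² = 0.978578 m. (Since h₀ = 2.373 m > h_ss, the level will fall toward this value.)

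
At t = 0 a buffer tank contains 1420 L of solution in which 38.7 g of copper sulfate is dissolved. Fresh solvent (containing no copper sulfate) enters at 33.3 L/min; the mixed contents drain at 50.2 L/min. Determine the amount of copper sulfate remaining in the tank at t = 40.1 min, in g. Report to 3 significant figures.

Total volume: dV/dt = Q_in − Q_out = -16.900 L/min, so V(t) = 1420 − 16.900 t and V(40.1) = 742.31 L.
No copper sulfate enters, so dm/dt = −Q_out · (m/V).
dm/m = −Q_out dt/(V₀ − 16.900 t); integrating gives ln(m/m₀) = −(Q_out/(Q_in−Q_out)) ln(V/V₀).
m = m₀ (V₀/V)^(Q_out/(Q_in−Q_out)) = 38.7 × (1420/742.31)^(-2.9704) = 5.6355 g.

5.64 g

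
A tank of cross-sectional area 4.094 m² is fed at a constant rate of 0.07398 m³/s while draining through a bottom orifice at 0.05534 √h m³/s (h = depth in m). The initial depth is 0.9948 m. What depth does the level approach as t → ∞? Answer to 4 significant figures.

Unsteady balance on liquid volume: A dh/dt = Q_in − 0.05534 √h. At steady state dh/dt = 0:
Q_in = 0.05534 √h_ss ⇒ √h_ss = 0.07398/0.05534 = 1.33683.
h_ss = 1.33683² = 1.78711 m. (Since h₀ = 0.9948 m < h_ss, the level will rise toward this value.)

1.787 m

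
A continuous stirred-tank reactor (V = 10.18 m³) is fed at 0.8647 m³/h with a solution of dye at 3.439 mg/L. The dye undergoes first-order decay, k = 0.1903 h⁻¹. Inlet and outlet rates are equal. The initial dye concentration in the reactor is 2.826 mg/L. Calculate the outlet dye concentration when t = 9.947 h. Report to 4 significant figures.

Species balance: V dC/dt = Q C_in − Q C − k V C.
dC/dt = (Q/V) C_in − (Q/V + k) C; effective rate a = Q/V + k = 0.0849411 + 0.1903 = 0.275241 h⁻¹.
C_ss = Q C_in/(Q + kV) = 1.06130 mg/L; C(t) = C_ss + (C₀ − C_ss) e^(−a t).
C(9.947) = 1.06130 + (1.76470)·e^(−0.275241·9.947) = 1.06130 + (1.76470)·0.0647111 = 1.17549 mg/L.

1.175 mg/L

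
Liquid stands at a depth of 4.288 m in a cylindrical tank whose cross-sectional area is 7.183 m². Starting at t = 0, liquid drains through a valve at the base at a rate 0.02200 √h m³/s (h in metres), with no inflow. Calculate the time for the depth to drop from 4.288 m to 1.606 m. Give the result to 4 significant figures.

524.7 s

A dh/dt = −Q_out = −0.02200 √h.
Separate and integrate: 2(√h − √h₀) = −(0.02200/A) t.
t = 2A(√h₀ − √h)/0.02200 = 2·7.183·(√4.288 − √1.606)/0.02200
  = 14.3660 × (2.07075 − 1.26728) / 0.02200 = 524.665 s.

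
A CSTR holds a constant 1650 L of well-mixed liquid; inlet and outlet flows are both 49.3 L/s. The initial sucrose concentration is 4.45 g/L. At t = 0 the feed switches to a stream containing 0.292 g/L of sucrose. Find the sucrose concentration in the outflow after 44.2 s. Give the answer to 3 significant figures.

1.40 g/L

Transient balance on the dissolved component: V dC/dt = Q(C_in − C).
So dC/dt = (C_in − C)/τ with τ = V/Q = 1650/49.3 = 33.469 s.
Solution: C(t) = C_in + (C₀ − C_in) e^(−t/τ).
C(44.2) = 0.292 + (4.45 − 0.292)·e^(−44.2/33.469) = 0.292 + (4.1580)·0.26696 = 1.4020 g/L.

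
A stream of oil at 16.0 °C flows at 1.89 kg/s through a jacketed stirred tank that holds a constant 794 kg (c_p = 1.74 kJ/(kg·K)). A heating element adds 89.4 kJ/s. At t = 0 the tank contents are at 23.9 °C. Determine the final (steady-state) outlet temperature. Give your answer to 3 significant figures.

Energy balance: M c_p dT/dt = ṁ c_p (T_in − T) + 89.4.
At steady state dT/dt = 0 ⇒ T_ss = T_in + Q̇/(ṁ c_p) = 16.0 + 89.4/(1.89·1.74) = 43.185 °C.

43.2 °C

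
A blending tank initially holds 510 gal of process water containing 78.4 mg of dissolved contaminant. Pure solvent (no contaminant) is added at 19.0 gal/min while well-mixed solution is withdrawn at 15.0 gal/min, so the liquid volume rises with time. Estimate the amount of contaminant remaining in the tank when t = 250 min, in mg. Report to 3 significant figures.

Total volume: dV/dt = Q_in − Q_out = 4.0000 gal/min, so V(t) = 510 + 4.0000 t and V(250) = 1510.0 gal.
Species balance (pure solvent in): dm/dt = −Q_out · m/V(t).
dm/m = −Q_out dt/(V₀ + 4.0000 t); integrating gives ln(m/m₀) = −(Q_out/(Q_in−Q_out)) ln(V/V₀).
m = m₀ (V₀/V)^(Q_out/(Q_in−Q_out)) = 78.4 × (510/1510.0)^(3.7500) = 1.3383 mg.

1.34 mg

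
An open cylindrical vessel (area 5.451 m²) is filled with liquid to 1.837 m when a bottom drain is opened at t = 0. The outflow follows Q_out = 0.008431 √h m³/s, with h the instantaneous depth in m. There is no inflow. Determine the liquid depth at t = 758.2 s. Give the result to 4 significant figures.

0.5914 m

With no inflow, A dh/dt = −0.008431 √h.
∫ h^(−1/2) dh = −(0.008431/A) ∫ dt, giving 2√h = 2√h₀ − (0.008431/A) t.
√h = √1.837 − 0.008431·758.2/(2·5.451) = 1.35536 − 0.586350 = 0.769010.
h = 0.769010² = 0.591376 m.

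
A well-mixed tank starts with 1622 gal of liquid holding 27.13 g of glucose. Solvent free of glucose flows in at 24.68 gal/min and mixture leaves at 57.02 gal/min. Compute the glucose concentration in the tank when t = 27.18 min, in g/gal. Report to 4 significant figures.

0.009218 g/gal

Total volume: dV/dt = Q_in − Q_out = -32.3400 gal/min, so V(t) = 1622 − 32.3400 t and V(27.18) = 742.999 gal.
Solute balance: dm/dt = 0 − Q_out C = −Q_out m/V(t).
dm/m = −Q_out dt/(V₀ − 32.3400 t); integrating gives ln(m/m₀) = −(Q_out/(Q_in−Q_out)) ln(V/V₀).
m = m₀ (V₀/V)^(Q_out/(Q_in−Q_out)) = 27.13 × (1622/742.999)^(-1.76314) = 6.84911 g.
C = m/V = 6.84911/742.999 = 0.00921820 g/gal.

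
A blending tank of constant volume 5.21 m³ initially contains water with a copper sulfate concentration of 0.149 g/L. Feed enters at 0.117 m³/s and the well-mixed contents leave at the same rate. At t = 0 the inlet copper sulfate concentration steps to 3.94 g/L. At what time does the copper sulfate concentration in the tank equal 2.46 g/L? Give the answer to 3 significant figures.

41.9 s

Mass balance on the solute (V constant): V dC/dt = Q(C_in − C), so τ = V/Q = 44.530 s.
C(t) = C_in + (C₀ − C_in) e^(−t/τ). Set C = 2.46 and solve for t:
e^(−t/τ) = (C − C_in)/(C₀ − C_in) = (2.46 − 3.94)/(0.149 − 3.94) = 0.39040
t = −τ ln(…) = 44.530 × 0.94059 = 41.884 s.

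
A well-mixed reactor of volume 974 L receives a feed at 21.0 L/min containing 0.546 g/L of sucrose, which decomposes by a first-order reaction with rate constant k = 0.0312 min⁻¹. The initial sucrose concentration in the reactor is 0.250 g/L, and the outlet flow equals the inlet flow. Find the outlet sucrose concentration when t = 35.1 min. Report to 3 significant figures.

0.227 g/L

Accumulation = in − out − consumed: V dC/dt = Q C_in − Q C − k V C.
This is linear with rate a = Q/V + k = 0.052761 min⁻¹.
C_ss = Q C_in/(Q + kV) = 0.22312 g/L; C(t) = C_ss + (C₀ − C_ss) e^(−a t).
C(35.1) = 0.22312 + (0.026877)·e^(−0.052761·35.1) = 0.22312 + (0.026877)·0.15694 = 0.22734 g/L.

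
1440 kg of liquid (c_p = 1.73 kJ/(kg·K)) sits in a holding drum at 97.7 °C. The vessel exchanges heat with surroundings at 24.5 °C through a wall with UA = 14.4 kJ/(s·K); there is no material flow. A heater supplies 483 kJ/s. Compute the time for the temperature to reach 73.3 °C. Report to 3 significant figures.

M c_p dT/dt = −UA(T − T_amb) + Q̇.
τ = M c_p/UA = 173.00 s; T_ss = T_amb + Q̇/UA = 24.5 + 483/14.4 = 58.042 °C.
T(t) = T_ss + (T₀ − T_ss)e^(−t/τ); set T = 73.3:
t = −τ ln[(T − T_ss)/(T₀ − T_ss)] = −173.00 · ln(0.38474) = 165.25 s.

165 s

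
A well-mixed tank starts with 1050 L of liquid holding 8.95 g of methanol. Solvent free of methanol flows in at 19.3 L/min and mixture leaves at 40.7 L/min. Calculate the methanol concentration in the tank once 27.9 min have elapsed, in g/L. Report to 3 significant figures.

Let m(t) be the amount of methanol. Volume: V(t) = V₀ + (Q_in − Q_out) t = 1050 − 21.400 t; V(27.9) = 452.94 L.
Species balance (pure solvent in): dm/dt = −Q_out · m/V(t).
Separate: dm/m = −Q_out dt/V(t) ⇒ ln(m/m₀) = −(Q_out/(Q_in−Q_out)) ln(V/V₀).
m = m₀ (V₀/V)^(Q_out/(Q_in−Q_out)) = 8.95 × (1050/452.94)^(-1.9019) = 1.8087 g.
C = m/V = 1.8087/452.94 = 0.0039932 g/L.

0.00399 g/L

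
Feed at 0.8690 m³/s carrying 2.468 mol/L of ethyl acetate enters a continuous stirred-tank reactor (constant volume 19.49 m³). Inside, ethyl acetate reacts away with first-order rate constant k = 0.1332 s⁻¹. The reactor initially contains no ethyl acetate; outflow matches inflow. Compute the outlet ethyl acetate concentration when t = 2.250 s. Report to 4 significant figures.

0.2041 mol/L

V dC/dt = Q(C_in − C) − k V C.
This is linear with rate a = Q/V + k = 0.177787 s⁻¹.
C_ss = Q C_in/(Q + kV) = 0.618947 mol/L; C(t) = C_ss + (C₀ − C_ss) e^(−a t).
C(2.250) = 0.618947 + (-0.618947)·e^(−0.177787·2.250) = 0.618947 + (-0.618947)·0.670306 = 0.204063 mol/L.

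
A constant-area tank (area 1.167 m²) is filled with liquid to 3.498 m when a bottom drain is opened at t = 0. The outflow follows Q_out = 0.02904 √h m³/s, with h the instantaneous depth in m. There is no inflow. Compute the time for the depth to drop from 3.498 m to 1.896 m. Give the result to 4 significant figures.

39.65 s

Accumulation of liquid (constant cross-section A): A dh/dt = −0.02904 √h.
∫ h^(−1/2) dh = −(0.02904/A) ∫ dt, giving 2√h = 2√h₀ − (0.02904/A) t.
t = 2A(√h₀ − √h)/0.02904 = 2·1.167·(√3.498 − √1.896)/0.02904
  = 2.33400 × (1.87029 − 1.37695) / 0.02904 = 39.6507 s.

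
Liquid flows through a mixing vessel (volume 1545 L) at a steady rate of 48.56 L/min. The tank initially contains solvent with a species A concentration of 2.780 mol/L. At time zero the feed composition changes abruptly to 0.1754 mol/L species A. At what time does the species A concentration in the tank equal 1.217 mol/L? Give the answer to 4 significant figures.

Species balance: V dC/dt = Q(C_in − C) ⇒ τ = V/Q = 31.8163 min.
C(t) = C_in + (C₀ − C_in) e^(−t/τ). Set C = 1.217 and solve for t:
e^(−t/τ) = (C − C_in)/(C₀ − C_in) = (1.217 − 0.1754)/(2.780 − 0.1754) = 0.399908
t = −τ ln(…) = 31.8163 × 0.916521 = 29.1603 min.

29.16 min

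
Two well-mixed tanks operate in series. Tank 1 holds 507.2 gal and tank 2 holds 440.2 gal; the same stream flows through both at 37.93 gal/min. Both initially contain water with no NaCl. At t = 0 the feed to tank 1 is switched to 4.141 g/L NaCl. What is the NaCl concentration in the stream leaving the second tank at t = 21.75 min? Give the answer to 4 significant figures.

2.154 g/L

Species balance on tank i: dCᵢ/dt = (Cᵢ₋₁ − Cᵢ)/τᵢ with τᵢ = Vᵢ/Q.
τ₁ = 507.2/37.93 = 13.3720 min; τ₂ = 440.2/37.93 = 11.6056 min.
Solving the cascade with C₁(0)=C₂(0)=0 gives C₂(t) = C_in[1 − (τ₁ e^(−t/τ₁) − τ₂ e^(−t/τ₂))/(τ₁ − τ₂)].
At t = 21.75: e^(−t/τ₁) = 0.196610, e^(−t/τ₂) = 0.153494.
C₂ = 4.141·[1 − (13.3720·0.196610 − 11.6056·0.153494)/(1.76641)] = 4.141·0.520108 = 2.15377 g/L.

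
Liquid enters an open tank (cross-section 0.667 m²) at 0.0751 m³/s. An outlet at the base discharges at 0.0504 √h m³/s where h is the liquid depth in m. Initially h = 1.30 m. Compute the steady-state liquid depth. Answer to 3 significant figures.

A dh/dt = Q_in − 0.0504 √h. Steady state requires inflow = outflow:
Q_in = 0.0504 √h_ss ⇒ √h_ss = 0.0751/0.0504 = 1.4901.
h_ss = 1.4901² = 2.2203 m. (Since h₀ = 1.30 m < h_ss, the level will rise toward this value.)

2.22 m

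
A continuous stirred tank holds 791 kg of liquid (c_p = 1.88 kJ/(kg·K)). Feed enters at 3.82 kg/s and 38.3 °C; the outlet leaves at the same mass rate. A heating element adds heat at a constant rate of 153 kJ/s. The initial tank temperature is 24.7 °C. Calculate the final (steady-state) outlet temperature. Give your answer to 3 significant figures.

Heat balance on the well-mixed liquid: M c_p dT/dt = ṁ c_p (T_in − T) + 153.
At steady state dT/dt = 0 ⇒ T_ss = T_in + Q̇/(ṁ c_p) = 38.3 + 153/(3.82·1.88) = 59.604 °C.

59.6 °C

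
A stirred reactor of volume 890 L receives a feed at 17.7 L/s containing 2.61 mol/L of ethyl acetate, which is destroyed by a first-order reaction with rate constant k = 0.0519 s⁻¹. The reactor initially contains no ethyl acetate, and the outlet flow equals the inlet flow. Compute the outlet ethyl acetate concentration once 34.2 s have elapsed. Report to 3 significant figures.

0.661 mol/L

Accumulation = in − out − consumed: V dC/dt = Q C_in − Q C − k V C.
dC/dt = (Q/V) C_in − (Q/V + k) C; effective rate a = Q/V + k = 0.019888 + 0.0519 = 0.071788 s⁻¹.
C_ss = Q C_in/(Q + kV) = 0.72306 mol/L; C(t) = C_ss + (C₀ − C_ss) e^(−a t).
C(34.2) = 0.72306 + (-0.72306)·e^(−0.071788·34.2) = 0.72306 + (-0.72306)·0.085851 = 0.66098 mol/L.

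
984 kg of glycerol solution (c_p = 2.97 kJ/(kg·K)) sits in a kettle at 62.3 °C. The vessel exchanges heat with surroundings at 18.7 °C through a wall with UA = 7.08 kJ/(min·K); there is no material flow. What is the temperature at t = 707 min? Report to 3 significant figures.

26.6 °C

M c_p dT/dt = −UA(T − T_amb).
dT/dt = (T_ss − T)/τ with T_ss = T_amb = 18.700 °C, τ = M c_p/UA = 984·2.97/7.08 = 412.78 min.
Solution: T(t) = T_ss + (T₀ − T_ss) e^(−t/τ).
T(707) = 18.700 + (43.600)·0.18036 = 26.564 °C.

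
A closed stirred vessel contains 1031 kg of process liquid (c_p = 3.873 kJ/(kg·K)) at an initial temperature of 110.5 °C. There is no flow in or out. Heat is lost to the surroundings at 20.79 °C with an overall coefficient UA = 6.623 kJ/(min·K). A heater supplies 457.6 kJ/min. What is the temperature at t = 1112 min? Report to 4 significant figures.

Energy balance: M c_p dT/dt = −UA(T − T_amb) + Q̇.
dT/dt = (T_ss − T)/τ with T_ss = T_amb + Q̇/UA = 20.79 + 457.6/6.623 = 89.8826 °C, τ = M c_p/UA = 1031·3.873/6.623 = 602.909 min.
T approaches T_ss exponentially: T(t) = T_ss + (T₀ − T_ss) e^(−t/τ).
T(1112) = 89.8826 + (20.6174)·0.158121 = 93.1426 °C.

93.14 °C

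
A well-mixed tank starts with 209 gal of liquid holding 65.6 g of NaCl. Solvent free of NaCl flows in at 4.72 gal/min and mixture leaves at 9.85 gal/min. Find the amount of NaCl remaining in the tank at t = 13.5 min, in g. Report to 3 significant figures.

Total volume: dV/dt = Q_in − Q_out = -5.1300 gal/min, so V(t) = 209 − 5.1300 t and V(13.5) = 139.75 gal.
Species balance (pure solvent in): dm/dt = −Q_out · m/V(t).
dm/m = −Q_out dt/(V₀ − 5.1300 t); integrating gives ln(m/m₀) = −(Q_out/(Q_in−Q_out)) ln(V/V₀).
m = m₀ (V₀/V)^(Q_out/(Q_in−Q_out)) = 65.6 × (209/139.75)^(-1.9201) = 30.287 g.

30.3 g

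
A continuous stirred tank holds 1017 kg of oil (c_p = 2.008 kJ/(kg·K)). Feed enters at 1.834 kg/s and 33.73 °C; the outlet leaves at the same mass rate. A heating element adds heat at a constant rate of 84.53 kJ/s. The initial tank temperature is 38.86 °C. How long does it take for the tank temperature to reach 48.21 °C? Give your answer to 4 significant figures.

Energy balance: M c_p dT/dt = ṁ c_p (T_in − T) + 84.53.
τ = M/ṁ = 554.526 s; T_ss = T_in + Q̇/(ṁ c_p) = 56.6834 °C.
T(t) = T_ss + (T₀ − T_ss) e^(−t/τ). Set T = 48.21:
e^(−t/τ) = (48.21 − 56.6834)/(38.86 − 56.6834) = 0.475410
t = −554.526 · ln(0.475410) = 412.333 s.

412.3 s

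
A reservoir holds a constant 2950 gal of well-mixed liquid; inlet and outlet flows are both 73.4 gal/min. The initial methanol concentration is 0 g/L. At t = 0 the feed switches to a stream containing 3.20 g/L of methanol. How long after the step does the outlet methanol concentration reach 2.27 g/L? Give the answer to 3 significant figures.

49.7 min

Transient balance on the dissolved component: V dC/dt = Q(C_in − C), so τ = V/Q = 40.191 min.
C(t) = C_in + (C₀ − C_in) e^(−t/τ). Set C = 2.27 and solve for t:
e^(−t/τ) = (C − C_in)/(C₀ − C_in) = (2.27 − 3.20)/(0 − 3.20) = 0.29063
t = −τ ln(…) = 40.191 × 1.2357 = 49.665 min.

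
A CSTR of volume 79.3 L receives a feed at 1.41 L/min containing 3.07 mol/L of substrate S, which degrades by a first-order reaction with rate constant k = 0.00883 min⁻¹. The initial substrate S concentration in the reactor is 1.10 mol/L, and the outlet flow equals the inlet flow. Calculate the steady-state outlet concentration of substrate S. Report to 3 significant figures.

Accumulation = in − out − consumed: V dC/dt = Q C_in − Q C − k V C.
At steady state: 0 = Q C_in − (Q + kV) C_ss, so C_ss = Q C_in/(Q + kV).
C_ss = 1.41·3.07/(1.41 + 0.00883·79.3) = 4.3287/2.1102 = 2.0513 mol/L.

2.05 mol/L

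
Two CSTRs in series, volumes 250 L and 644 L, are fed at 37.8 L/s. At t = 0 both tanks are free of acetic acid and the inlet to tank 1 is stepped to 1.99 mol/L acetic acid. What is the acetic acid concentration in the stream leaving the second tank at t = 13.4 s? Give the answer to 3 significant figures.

0.675 mol/L

Time constants: τᵢ = Vᵢ/Q for each well-mixed tank.
τ₁ = 250/37.8 = 6.6138 s; τ₂ = 644/37.8 = 17.037 s.
Solving the cascade with C₁(0)=C₂(0)=0 gives C₂(t) = C_in[1 − (τ₁ e^(−t/τ₁) − τ₂ e^(−t/τ₂))/(τ₁ − τ₂)].
At t = 13.4: e^(−t/τ₁) = 0.13185, e^(−t/τ₂) = 0.45543.
C₂ = 1.99·[1 − (6.6138·0.13185 − 17.037·0.45543)/(-10.423)] = 1.99·0.33926 = 0.67513 mol/L.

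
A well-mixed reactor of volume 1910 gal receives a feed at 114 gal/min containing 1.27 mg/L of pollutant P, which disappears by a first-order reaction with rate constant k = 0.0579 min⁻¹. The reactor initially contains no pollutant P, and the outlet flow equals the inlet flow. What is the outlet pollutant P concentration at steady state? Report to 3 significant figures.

0.645 mg/L

Species balance: V dC/dt = Q C_in − Q C − k V C.
At steady state: 0 = Q C_in − (Q + kV) C_ss, so C_ss = Q C_in/(Q + kV).
C_ss = 114·1.27/(114 + 0.0579·1910) = 144.78/224.59 = 0.64464 mg/L.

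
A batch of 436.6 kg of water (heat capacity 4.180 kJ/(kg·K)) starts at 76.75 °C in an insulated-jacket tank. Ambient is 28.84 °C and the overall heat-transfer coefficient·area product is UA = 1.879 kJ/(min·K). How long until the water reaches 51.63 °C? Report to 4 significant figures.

Unsteady energy balance on the tank contents: M c_p dT/dt = −UA(T − T_amb).
τ = M c_p/UA = 971.255 min; T_ss = T_amb = 28.8400 °C.
T(t) = T_ss + (T₀ − T_ss)e^(−t/τ); set T = 51.63:
t = −τ ln[(T − T_ss)/(T₀ − T_ss)] = −971.255 · ln(0.475684) = 721.645 min.

721.6 min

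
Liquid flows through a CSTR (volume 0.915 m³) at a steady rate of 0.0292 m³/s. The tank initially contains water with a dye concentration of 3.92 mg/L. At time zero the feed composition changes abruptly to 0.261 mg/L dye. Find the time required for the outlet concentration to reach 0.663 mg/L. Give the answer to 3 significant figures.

Accumulation = in − out for the solute gives V dC/dt = Q(C_in − C), so τ = V/Q = 31.336 s.
C(t) = C_in + (C₀ − C_in) e^(−t/τ). Set C = 0.663 and solve for t:
e^(−t/τ) = (C − C_in)/(C₀ − C_in) = (0.663 − 0.261)/(3.92 − 0.261) = 0.10987
t = −τ ln(…) = 31.336 × 2.2085 = 69.204 s.

69.2 s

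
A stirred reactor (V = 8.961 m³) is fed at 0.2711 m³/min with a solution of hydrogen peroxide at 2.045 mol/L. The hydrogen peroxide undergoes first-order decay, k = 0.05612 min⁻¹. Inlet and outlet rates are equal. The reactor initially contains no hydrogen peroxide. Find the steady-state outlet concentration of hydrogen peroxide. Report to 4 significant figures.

V dC/dt = Q(C_in − C) − k V C.
Steady state (dC/dt = 0): C_ss = Q C_in/(Q + kV) = C_in/(1 + kV/Q).
C_ss = 0.2711·2.045/(0.2711 + 0.05612·8.961) = 0.554400/0.773991 = 0.716286 mol/L.

0.7163 mol/L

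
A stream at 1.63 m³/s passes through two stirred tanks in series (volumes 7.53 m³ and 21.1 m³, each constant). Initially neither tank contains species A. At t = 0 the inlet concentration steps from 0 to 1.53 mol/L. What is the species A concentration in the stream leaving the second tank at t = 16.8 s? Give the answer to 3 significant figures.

0.903 mol/L

Species balance on tank i: dCᵢ/dt = (Cᵢ₋₁ − Cᵢ)/τᵢ with τᵢ = Vᵢ/Q.
τ₁ = 7.53/1.63 = 4.6196 s; τ₂ = 21.1/1.63 = 12.945 s.
Solving the cascade with C₁(0)=C₂(0)=0 gives C₂(t) = C_in[1 − (τ₁ e^(−t/τ₁) − τ₂ e^(−t/τ₂))/(τ₁ − τ₂)].
At t = 16.8: e^(−t/τ₁) = 0.026340, e^(−t/τ₂) = 0.27313.
C₂ = 1.53·[1 − (4.6196·0.026340 − 12.945·0.27313)/(-8.3252)] = 1.53·0.58993 = 0.90260 mol/L.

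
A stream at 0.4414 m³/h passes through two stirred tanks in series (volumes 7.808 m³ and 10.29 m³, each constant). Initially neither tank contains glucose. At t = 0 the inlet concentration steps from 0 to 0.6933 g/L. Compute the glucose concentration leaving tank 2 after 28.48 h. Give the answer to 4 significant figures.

Time constants: τᵢ = Vᵢ/Q for each well-mixed tank.
τ₁ = 7.808/0.4414 = 17.6892 h; τ₂ = 10.29/0.4414 = 23.3122 h.
Solving the cascade with C₁(0)=C₂(0)=0 gives C₂(t) = C_in[1 − (τ₁ e^(−t/τ₁) − τ₂ e^(−t/τ₂))/(τ₁ − τ₂)].
At t = 28.48: e^(−t/τ₁) = 0.199883, e^(−t/τ₂) = 0.294735.
C₂ = 0.6933·[1 − (17.6892·0.199883 − 23.3122·0.294735)/(-5.62302)] = 0.6933·0.406874 = 0.282086 g/L.

0.2821 g/L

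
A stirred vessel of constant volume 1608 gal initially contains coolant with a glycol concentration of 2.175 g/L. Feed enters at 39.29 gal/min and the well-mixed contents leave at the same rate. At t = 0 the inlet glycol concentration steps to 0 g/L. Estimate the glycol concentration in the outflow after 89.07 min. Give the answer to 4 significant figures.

Accumulation = in − out for the solute gives V dC/dt = Q(C_in − C).
Time constant τ = V/Q = 1608/39.29 = 40.9264 min.
This is linear first-order; C(t) = C_in + (C₀ − C_in) e^(−t/τ).
C(89.07) = 0 + (2.175 − 0)·e^(−89.07/40.9264) = 0 + (2.17500)·0.113456 = 0.246766 g/L.

0.2468 g/L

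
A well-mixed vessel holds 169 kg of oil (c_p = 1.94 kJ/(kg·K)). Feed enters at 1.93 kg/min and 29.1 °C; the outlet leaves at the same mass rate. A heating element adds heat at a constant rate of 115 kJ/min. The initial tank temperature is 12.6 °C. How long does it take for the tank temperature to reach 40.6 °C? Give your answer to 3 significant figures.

78.7 min

M c_p dT/dt = ṁ c_p (T_in − T) + Q̇.
τ = M/ṁ = 87.565 min; T_ss = T_in + Q̇/(ṁ c_p) = 59.814 °C.
T(t) = T_ss + (T₀ − T_ss) e^(−t/τ). Set T = 40.6:
e^(−t/τ) = (40.6 − 59.814)/(12.6 − 59.814) = 0.40696
t = −87.565 · ln(0.40696) = 78.725 min.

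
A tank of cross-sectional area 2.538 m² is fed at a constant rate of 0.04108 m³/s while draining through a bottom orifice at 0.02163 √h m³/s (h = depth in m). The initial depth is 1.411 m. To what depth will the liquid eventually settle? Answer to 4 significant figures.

3.607 m

Level balance: A dh/dt = 0.04108 − 0.02163 √h. Setting dh/dt = 0:
Q_in = 0.02163 √h_ss ⇒ √h_ss = 0.04108/0.02163 = 1.89921.
h_ss = 1.89921² = 3.60701 m. (Since h₀ = 1.411 m < h_ss, the level will rise toward this value.)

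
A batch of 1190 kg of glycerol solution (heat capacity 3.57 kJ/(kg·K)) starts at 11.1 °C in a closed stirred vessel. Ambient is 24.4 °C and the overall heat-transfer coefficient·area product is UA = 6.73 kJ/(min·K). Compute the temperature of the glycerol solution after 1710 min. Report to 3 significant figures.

Unsteady energy balance on the tank contents: M c_p dT/dt = −UA(T − T_amb).
dT/dt = (T_ss − T)/τ with T_ss = T_amb = 24.400 °C, τ = M c_p/UA = 1190·3.57/6.73 = 631.25 min.
Integrating: T(t) = T_ss + (T₀ − T_ss) e^(−t/τ).
T(1710) = 24.400 + (-13.300)·0.066609 = 23.514 °C.

23.5 °C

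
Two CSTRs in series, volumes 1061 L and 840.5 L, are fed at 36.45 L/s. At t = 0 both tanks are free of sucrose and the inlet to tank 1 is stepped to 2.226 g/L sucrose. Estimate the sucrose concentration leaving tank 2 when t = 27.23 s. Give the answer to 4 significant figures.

0.6279 g/L

Species balance on tank i: dCᵢ/dt = (Cᵢ₋₁ − Cᵢ)/τᵢ with τᵢ = Vᵢ/Q.
τ₁ = 1061/36.45 = 29.1084 s; τ₂ = 840.5/36.45 = 23.0590 s.
Tank 1: C₁ = C_in(1 − e^(−t/τ₁)). Tank 2 (τ₁ ≠ τ₂): C₂ = C_in[1 − (τ₁ e^(−t/τ₁) − τ₂ e^(−t/τ₂))/(τ₁ − τ₂)].
At t = 27.23: e^(−t/τ₁) = 0.392401, e^(−t/τ₂) = 0.307007.
C₂ = 2.226·[1 − (29.1084·0.392401 − 23.0590·0.307007)/(6.04938)] = 2.226·0.282093 = 0.627939 g/L.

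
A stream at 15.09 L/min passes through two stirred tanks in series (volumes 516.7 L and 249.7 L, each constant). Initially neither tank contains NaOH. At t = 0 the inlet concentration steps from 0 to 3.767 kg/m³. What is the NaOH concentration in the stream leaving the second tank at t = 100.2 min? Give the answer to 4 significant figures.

3.385 kg/m³

Species balance on tank i: dCᵢ/dt = (Cᵢ₋₁ − Cᵢ)/τᵢ with τᵢ = Vᵢ/Q.
τ₁ = 516.7/15.09 = 34.2412 min; τ₂ = 249.7/15.09 = 16.5474 min.
Solving the cascade with C₁(0)=C₂(0)=0 gives C₂(t) = C_in[1 − (τ₁ e^(−t/τ₁) − τ₂ e^(−t/τ₂))/(τ₁ − τ₂)].
At t = 100.2: e^(−t/τ₁) = 0.0535951, e^(−t/τ₂) = 0.00234531.
C₂ = 3.767·[1 − (34.2412·0.0535951 − 16.5474·0.00234531)/(17.6938)] = 3.767·0.898476 = 3.38456 kg/m³.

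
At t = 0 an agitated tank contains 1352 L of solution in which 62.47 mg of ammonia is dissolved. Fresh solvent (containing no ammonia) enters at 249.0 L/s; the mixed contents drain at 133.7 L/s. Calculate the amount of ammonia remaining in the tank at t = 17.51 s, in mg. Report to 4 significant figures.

21.66 mg

Total volume: dV/dt = Q_in − Q_out = 115.300 L/s, so V(t) = 1352 + 115.300 t and V(17.51) = 3370.90 L.
No ammonia enters, so dm/dt = −Q_out · (m/V).
Separate: dm/m = −Q_out dt/V(t) ⇒ ln(m/m₀) = −(Q_out/(Q_in−Q_out)) ln(V/V₀).
m = m₀ (V₀/V)^(Q_out/(Q_in−Q_out)) = 62.47 × (1352/3370.90)^(1.15958) = 21.6563 mg.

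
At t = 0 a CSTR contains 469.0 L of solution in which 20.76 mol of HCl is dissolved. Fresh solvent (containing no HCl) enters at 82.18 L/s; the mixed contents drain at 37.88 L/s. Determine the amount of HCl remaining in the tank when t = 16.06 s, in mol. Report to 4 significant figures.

Total volume: dV/dt = Q_in − Q_out = 44.3000 L/s, so V(t) = 469.0 + 44.3000 t and V(16.06) = 1180.46 L.
Species balance (pure solvent in): dm/dt = −Q_out · m/V(t).
Separate: dm/m = −Q_out dt/V(t) ⇒ ln(m/m₀) = −(Q_out/(Q_in−Q_out)) ln(V/V₀).
m = m₀ (V₀/V)^(Q_out/(Q_in−Q_out)) = 20.76 × (469.0/1180.46)^(0.855079) = 9.42856 mol.

9.429 mol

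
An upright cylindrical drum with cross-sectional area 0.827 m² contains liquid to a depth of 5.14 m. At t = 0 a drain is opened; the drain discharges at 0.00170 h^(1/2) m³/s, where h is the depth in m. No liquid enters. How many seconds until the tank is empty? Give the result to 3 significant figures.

2210 s

A dh/dt = −Q_out = −0.00170 √h.
This is separable: 2 d(√h)/dt = −0.00170/A, so √h = √h₀ − (0.00170/(2A)) t.
Set h = 0: 2√h₀ = (0.00170/A) t_empty ⇒ t_empty = 2A√h₀/0.00170.
t_empty = 2·0.827·√5.14/0.00170 = 1.6540·2.2672/0.00170 = 2205.8 s.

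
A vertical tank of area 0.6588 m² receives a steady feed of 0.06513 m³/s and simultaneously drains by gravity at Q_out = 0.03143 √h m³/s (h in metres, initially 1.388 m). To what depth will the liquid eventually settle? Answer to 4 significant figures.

Mass balance (ρ constant): A dh/dt = Q_in − 0.03143 √h. At steady state dh/dt = 0:
Q_in = 0.03143 √h_ss ⇒ √h_ss = 0.06513/0.03143 = 2.07222.
h_ss = 2.07222² = 4.29411 m. (Since h₀ = 1.388 m < h_ss, the level will rise toward this value.)

4.294 m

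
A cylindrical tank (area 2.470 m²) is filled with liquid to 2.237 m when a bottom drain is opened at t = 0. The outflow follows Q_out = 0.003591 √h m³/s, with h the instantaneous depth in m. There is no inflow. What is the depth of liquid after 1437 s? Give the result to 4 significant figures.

0.2035 m

With no inflow, A dh/dt = −0.003591 √h.
Separate and integrate: 2(√h − √h₀) = −(0.003591/A) t.
√h = √2.237 − 0.003591·1437/(2·2.470) = 1.49566 − 1.04459 = 0.451072.
h = 0.451072² = 0.203466 m.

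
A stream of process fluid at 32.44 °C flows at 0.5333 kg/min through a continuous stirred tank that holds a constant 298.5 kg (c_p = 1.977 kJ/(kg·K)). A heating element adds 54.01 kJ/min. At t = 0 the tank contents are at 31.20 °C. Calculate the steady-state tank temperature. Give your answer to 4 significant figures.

Energy balance: M c_p dT/dt = ṁ c_p (T_in − T) + 54.01.
At steady state dT/dt = 0 ⇒ T_ss = T_in + Q̇/(ṁ c_p) = 32.44 + 54.01/(0.5333·1.977) = 83.6666 °C.

83.67 °C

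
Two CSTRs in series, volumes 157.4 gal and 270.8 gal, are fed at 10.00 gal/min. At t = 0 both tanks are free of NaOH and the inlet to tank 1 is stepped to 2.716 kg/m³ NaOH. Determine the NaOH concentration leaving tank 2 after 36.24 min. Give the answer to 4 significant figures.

1.392 kg/m³

Species balance on tank i: dCᵢ/dt = (Cᵢ₋₁ − Cᵢ)/τᵢ with τᵢ = Vᵢ/Q.
τ₁ = 157.4/10.00 = 15.7400 min; τ₂ = 270.8/10.00 = 27.0800 min.
Solving the cascade with C₁(0)=C₂(0)=0 gives C₂(t) = C_in[1 − (τ₁ e^(−t/τ₁) − τ₂ e^(−t/τ₂))/(τ₁ − τ₂)].
At t = 36.24: e^(−t/τ₁) = 0.100017, e^(−t/τ₂) = 0.262302.
C₂ = 2.716·[1 − (15.7400·0.100017 − 27.0800·0.262302)/(-11.3400)] = 2.716·0.512444 = 1.39180 kg/m³.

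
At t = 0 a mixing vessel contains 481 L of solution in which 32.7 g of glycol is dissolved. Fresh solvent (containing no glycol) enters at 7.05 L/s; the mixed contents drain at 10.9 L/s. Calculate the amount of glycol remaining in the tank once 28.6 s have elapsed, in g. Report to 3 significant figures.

15.7 g

Let m(t) be the amount of glycol. Volume: V(t) = V₀ + (Q_in − Q_out) t = 481 − 3.8500 t; V(28.6) = 370.89 L.
Solute balance: dm/dt = 0 − Q_out C = −Q_out m/V(t).
Separate: dm/m = −Q_out dt/V(t) ⇒ ln(m/m₀) = −(Q_out/(Q_in−Q_out)) ln(V/V₀).
m = m₀ (V₀/V)^(Q_out/(Q_in−Q_out)) = 32.7 × (481/370.89)^(-2.8312) = 15.664 g.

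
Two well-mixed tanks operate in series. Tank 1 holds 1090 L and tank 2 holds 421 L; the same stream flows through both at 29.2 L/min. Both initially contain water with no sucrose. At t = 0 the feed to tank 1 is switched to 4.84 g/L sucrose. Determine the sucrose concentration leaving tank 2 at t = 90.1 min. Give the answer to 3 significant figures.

Species balance on tank i: dCᵢ/dt = (Cᵢ₋₁ − Cᵢ)/τᵢ with τᵢ = Vᵢ/Q.
τ₁ = 1090/29.2 = 37.329 min; τ₂ = 421/29.2 = 14.418 min.
Solving the cascade with C₁(0)=C₂(0)=0 gives C₂(t) = C_in[1 − (τ₁ e^(−t/τ₁) − τ₂ e^(−t/τ₂))/(τ₁ − τ₂)].
At t = 90.1: e^(−t/τ₁) = 0.089485, e^(−t/τ₂) = 0.0019320.
C₂ = 4.84·[1 − (37.329·0.089485 − 14.418·0.0019320)/(22.911)] = 4.84·0.85542 = 4.1402 g/L.

4.14 g/L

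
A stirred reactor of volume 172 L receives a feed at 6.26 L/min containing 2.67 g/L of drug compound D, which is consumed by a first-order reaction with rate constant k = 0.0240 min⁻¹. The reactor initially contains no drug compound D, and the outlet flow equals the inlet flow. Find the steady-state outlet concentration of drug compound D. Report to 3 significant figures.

1.61 g/L

Accumulation = in − out − consumed: V dC/dt = Q C_in − Q C − k V C.
Steady state (dC/dt = 0): C_ss = Q C_in/(Q + kV) = C_in/(1 + kV/Q).
C_ss = 6.26·2.67/(6.26 + 0.0240·172) = 16.714/10.388 = 1.6090 g/L.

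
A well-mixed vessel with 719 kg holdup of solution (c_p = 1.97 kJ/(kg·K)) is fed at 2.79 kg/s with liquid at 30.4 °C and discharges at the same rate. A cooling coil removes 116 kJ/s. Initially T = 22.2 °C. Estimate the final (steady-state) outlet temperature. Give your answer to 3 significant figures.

Energy balance: M c_p dT/dt = ṁ c_p (T_in − T) − 116.
At steady state dT/dt = 0 ⇒ T_ss = T_in − Q̇/(ṁ c_p) = 30.4 − 116/(2.79·1.97) = 9.2949 °C.

9.29 °C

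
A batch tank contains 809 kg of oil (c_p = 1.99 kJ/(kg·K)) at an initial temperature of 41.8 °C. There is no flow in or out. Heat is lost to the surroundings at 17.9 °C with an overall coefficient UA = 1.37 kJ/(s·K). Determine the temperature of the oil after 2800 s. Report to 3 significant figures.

Energy balance: M c_p dT/dt = −UA(T − T_amb).
dT/dt = (T_ss − T)/τ with T_ss = T_amb = 17.900 °C, τ = M c_p/UA = 809·1.99/1.37 = 1175.1 s.
This is linear first-order; T(t) = T_ss + (T₀ − T_ss) e^(−t/τ).
T(2800) = 17.900 + (23.900)·0.092297 = 20.106 °C.

20.1 °C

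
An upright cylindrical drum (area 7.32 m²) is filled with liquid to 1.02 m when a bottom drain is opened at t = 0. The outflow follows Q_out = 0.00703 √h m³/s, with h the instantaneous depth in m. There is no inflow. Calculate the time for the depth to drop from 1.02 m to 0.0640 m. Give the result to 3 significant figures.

1580 s

Accumulation of liquid (constant cross-section A): A dh/dt = −0.00703 √h.
Separate and integrate: 2(√h − √h₀) = −(0.00703/A) t.
t = 2A(√h₀ − √h)/0.00703 = 2·7.32·(√1.02 − √0.0640)/0.00703
  = 14.640 × (1.0100 − 0.25298) / 0.00703 = 1576.4 s.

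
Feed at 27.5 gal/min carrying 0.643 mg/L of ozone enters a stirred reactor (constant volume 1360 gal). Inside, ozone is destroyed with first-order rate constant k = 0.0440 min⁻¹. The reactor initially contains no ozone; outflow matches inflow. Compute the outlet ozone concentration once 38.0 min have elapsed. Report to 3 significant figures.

0.185 mg/L

Accumulation = in − out − consumed: V dC/dt = Q C_in − Q C − k V C.
dC/dt = (Q/V) C_in − (Q/V + k) C; effective rate a = Q/V + k = 0.020221 + 0.0440 = 0.064221 min⁻¹.
C_ss = Q C_in/(Q + kV) = 0.20246 mg/L; C(t) = C_ss + (C₀ − C_ss) e^(−a t).
C(38.0) = 0.20246 + (-0.20246)·e^(−0.064221·38.0) = 0.20246 + (-0.20246)·0.087128 = 0.18482 mg/L.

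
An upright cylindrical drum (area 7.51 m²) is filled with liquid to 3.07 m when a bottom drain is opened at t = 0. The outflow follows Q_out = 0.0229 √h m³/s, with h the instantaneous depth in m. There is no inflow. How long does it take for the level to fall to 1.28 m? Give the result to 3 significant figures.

With no inflow, A dh/dt = −0.0229 √h.
Separate and integrate: 2(√h − √h₀) = −(0.0229/A) t.
t = 2A(√h₀ − √h)/0.0229 = 2·7.51·(√3.07 − √1.28)/0.0229
  = 15.020 × (1.7521 − 1.1314) / 0.0229 = 407.16 s.

407 s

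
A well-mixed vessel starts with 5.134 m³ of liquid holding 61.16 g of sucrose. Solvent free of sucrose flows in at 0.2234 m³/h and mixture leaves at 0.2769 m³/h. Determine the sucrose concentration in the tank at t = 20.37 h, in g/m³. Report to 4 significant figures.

4.399 g/m³

Let m(t) be the amount of sucrose. Volume: V(t) = V₀ + (Q_in − Q_out) t = 5.134 − 0.0535000 t; V(20.37) = 4.04421 m³.
Species balance (pure solvent in): dm/dt = −Q_out · m/V(t).
dm/m = −Q_out dt/(V₀ − 0.0535000 t); integrating gives ln(m/m₀) = −(Q_out/(Q_in−Q_out)) ln(V/V₀).
m = m₀ (V₀/V)^(Q_out/(Q_in−Q_out)) = 61.16 × (5.134/4.04421)^(-5.17570) = 17.7888 g.
C = m/V = 17.7888/4.04421 = 4.39860 g/m³.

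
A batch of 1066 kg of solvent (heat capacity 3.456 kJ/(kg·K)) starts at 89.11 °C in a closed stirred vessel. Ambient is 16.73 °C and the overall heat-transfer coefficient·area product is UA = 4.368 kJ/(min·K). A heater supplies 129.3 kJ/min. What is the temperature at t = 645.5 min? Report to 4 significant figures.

Lumped-capacitance energy balance: M c_p dT/dt = UA(T_amb − T) + Q̇.
dT/dt = (T_ss − T)/τ with T_ss = T_amb + Q̇/UA = 16.73 + 129.3/4.368 = 46.3316 °C, τ = M c_p/UA = 1066·3.456/4.368 = 843.429 min.
Solution: T(t) = T_ss + (T₀ − T_ss) e^(−t/τ).
T(645.5) = 46.3316 + (42.7784)·0.465181 = 66.2313 °C.

66.23 °C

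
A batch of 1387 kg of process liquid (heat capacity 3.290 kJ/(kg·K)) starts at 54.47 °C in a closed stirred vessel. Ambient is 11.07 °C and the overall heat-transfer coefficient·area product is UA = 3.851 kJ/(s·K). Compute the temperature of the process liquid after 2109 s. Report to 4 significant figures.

Energy balance: M c_p dT/dt = −UA(T − T_amb).
dT/dt = (T_ss − T)/τ with T_ss = T_amb = 11.0700 °C, τ = M c_p/UA = 1387·3.290/3.851 = 1184.95 s.
Integrating: T(t) = T_ss + (T₀ − T_ss) e^(−t/τ).
T(2109) = 11.0700 + (43.4000)·0.168667 = 18.3902 °C.

18.39 °C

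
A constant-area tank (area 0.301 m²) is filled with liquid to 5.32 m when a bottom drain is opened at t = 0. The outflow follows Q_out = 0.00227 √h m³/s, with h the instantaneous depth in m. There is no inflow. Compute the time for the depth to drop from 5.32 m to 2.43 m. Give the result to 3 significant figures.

198 s

A dh/dt = −Q_out = −0.00227 √h.
This is separable: 2 d(√h)/dt = −0.00227/A, so √h = √h₀ − (0.00227/(2A)) t.
t = 2A(√h₀ − √h)/0.00227 = 2·0.301·(√5.32 − √2.43)/0.00227
  = 0.60200 × (2.3065 − 1.5588) / 0.00227 = 198.28 s.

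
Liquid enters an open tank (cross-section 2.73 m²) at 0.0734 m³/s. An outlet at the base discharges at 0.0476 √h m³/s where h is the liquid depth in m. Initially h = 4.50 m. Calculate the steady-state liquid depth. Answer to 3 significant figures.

2.38 m

Accumulation of liquid (constant cross-section A): A dh/dt = Q_in − 0.0476 √h. At steady state dh/dt = 0:
Q_in = 0.0476 √h_ss ⇒ √h_ss = 0.0734/0.0476 = 1.5420.
h_ss = 1.5420² = 2.3778 m. (Since h₀ = 4.50 m > h_ss, the level will fall toward this value.)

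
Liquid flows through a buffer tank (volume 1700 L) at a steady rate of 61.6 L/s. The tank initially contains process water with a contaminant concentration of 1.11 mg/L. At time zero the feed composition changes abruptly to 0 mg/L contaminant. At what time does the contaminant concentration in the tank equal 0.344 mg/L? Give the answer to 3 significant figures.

32.3 s

Species balance: V dC/dt = Q(C_in − C) ⇒ τ = V/Q = 27.597 s.
C(t) = C_in + (C₀ − C_in) e^(−t/τ). Set C = 0.344 and solve for t:
e^(−t/τ) = (C − C_in)/(C₀ − C_in) = (0.344 − 0)/(1.11 − 0) = 0.30991
t = −τ ln(…) = 27.597 × 1.1715 = 32.330 s.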